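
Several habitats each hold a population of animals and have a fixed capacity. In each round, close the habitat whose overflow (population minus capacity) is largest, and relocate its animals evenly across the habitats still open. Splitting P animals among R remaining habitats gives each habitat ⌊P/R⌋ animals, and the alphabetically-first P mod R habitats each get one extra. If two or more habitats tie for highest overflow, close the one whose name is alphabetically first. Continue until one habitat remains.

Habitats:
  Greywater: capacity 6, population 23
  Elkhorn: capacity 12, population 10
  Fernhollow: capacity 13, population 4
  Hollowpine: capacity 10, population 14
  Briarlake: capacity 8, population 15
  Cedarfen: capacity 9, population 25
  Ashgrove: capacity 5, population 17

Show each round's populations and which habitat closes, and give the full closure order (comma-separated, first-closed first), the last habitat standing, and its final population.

Round 1: Ashgrove=17 Briarlake=15 Cedarfen=25 Elkhorn=10 Fernhollow=4 Greywater=23 Hollowpine=14 → close Greywater (overflow 17)
  23÷6 = 3 each, +1 to first 5
Round 2: Ashgrove=21 Briarlake=19 Cedarfen=29 Elkhorn=14 Fernhollow=8 Hollowpine=17 → close Cedarfen (overflow 20)
  29÷5 = 5 each, +1 to first 4
Round 3: Ashgrove=27 Briarlake=25 Elkhorn=20 Fernhollow=14 Hollowpine=22 → close Ashgrove (overflow 22)
  27÷4 = 6 each, +1 to first 3
Round 4: Briarlake=32 Elkhorn=27 Fernhollow=21 Hollowpine=28 → close Briarlake (overflow 24)
  32÷3 = 10 each, +1 to first 2
Round 5: Elkhorn=38 Fernhollow=32 Hollowpine=38 → close Hollowpine (overflow 28)
  38÷2 = 19 each, +1 to first 0
Round 6: Elkhorn=57 Fernhollow=51 → close Elkhorn (overflow 45)
  57÷1 = 57 each, +1 to first 0

Closure order: Greywater, Cedarfen, Ashgrove, Briarlake, Hollowpine, Elkhorn
Last habitat: Fernhollow with 108 animals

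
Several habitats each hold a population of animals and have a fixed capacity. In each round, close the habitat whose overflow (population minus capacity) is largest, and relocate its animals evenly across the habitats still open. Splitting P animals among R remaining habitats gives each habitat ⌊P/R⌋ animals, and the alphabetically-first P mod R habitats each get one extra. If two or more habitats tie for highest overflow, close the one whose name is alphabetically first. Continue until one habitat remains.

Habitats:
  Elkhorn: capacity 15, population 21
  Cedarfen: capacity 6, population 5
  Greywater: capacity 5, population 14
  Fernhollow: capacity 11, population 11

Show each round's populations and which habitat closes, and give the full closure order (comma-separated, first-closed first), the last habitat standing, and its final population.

Round 1: Cedarfen=5 Elkhorn=21 Fernhollow=11 Greywater=14 → close Greywater (overflow 9)
  14÷3 = 4 each, +1 to first 2
Round 2: Cedarfen=10 Elkhorn=26 Fernhollow=15 → close Elkhorn (overflow 11)
  26÷2 = 13 each, +1 to first 0
Round 3: Cedarfen=23 Fernhollow=28 → close Cedarfen (overflow 17)
  23÷1 = 23 each, +1 to first 0

Closure order: Greywater, Elkhorn, Cedarfen
Last habitat: Fernhollow with 51 animals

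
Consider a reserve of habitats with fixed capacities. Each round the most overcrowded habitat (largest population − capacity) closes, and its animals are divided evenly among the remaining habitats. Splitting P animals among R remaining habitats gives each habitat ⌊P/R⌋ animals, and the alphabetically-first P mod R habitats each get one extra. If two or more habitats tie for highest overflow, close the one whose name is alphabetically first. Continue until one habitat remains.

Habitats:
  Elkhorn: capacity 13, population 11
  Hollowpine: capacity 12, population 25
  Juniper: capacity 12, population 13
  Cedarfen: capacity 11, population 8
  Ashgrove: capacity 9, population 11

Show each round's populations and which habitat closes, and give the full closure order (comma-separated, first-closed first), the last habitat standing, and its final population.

Closure order: Hollowpine, Ashgrove, Juniper, Cedarfen
Last habitat: Elkhorn with 68 animals

Round 1: Ashgrove=11 Cedarfen=8 Elkhorn=11 Hollowpine=25 Juniper=13 → close Hollowpine (overflow 13)
  25÷4 = 6 each, +1 to first 1
Round 2: Ashgrove=18 Cedarfen=14 Elkhorn=17 Juniper=19 → close Ashgrove (overflow 9)
  18÷3 = 6 each, +1 to first 0
Round 3: Cedarfen=20 Elkhorn=23 Juniper=25 → close Juniper (overflow 13)
  25÷2 = 12 each, +1 to first 1
Round 4: Cedarfen=33 Elkhorn=35 → close Cedarfen (overflow 22)
  33÷1 = 33 each, +1 to first 0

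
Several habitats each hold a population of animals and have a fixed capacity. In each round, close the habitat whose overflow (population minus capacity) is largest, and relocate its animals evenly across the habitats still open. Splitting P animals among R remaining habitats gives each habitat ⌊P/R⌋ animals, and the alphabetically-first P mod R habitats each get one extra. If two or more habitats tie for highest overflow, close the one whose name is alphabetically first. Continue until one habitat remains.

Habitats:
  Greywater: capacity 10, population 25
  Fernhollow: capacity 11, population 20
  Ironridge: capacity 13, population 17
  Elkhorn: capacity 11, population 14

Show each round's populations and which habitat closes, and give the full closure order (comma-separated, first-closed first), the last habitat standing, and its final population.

Round 1: Elkhorn=14 Fernhollow=20 Greywater=25 Ironridge=17 → close Greywater (overflow 15)
  25÷3 = 8 each, +1 to first 1
Round 2: Elkhorn=23 Fernhollow=28 Ironridge=25 → close Fernhollow (overflow 17)
  28÷2 = 14 each, +1 to first 0
Round 3: Elkhorn=37 Ironridge=39 → close Elkhorn (overflow 26)
  37÷1 = 37 each, +1 to first 0

Closure order: Greywater, Fernhollow, Elkhorn
Last habitat: Ironridge with 76 animals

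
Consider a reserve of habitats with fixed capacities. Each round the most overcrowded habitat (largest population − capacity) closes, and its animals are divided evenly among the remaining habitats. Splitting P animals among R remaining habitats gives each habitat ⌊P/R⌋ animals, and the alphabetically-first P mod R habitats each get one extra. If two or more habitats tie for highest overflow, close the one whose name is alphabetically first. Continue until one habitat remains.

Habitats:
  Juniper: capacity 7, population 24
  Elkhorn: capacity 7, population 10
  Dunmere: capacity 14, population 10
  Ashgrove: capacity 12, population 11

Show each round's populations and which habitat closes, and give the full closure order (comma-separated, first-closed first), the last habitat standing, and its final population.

Closure order: Juniper, Elkhorn, Ashgrove
Last habitat: Dunmere with 55 animals

Round 1: Ashgrove=11 Dunmere=10 Elkhorn=10 Juniper=24 → close Juniper (overflow 17)
  24÷3 = 8 each, +1 to first 0
Round 2: Ashgrove=19 Dunmere=18 Elkhorn=18 → close Elkhorn (overflow 11)
  18÷2 = 9 each, +1 to first 0
Round 3: Ashgrove=28 Dunmere=27 → close Ashgrove (overflow 16)
  28÷1 = 28 each, +1 to first 0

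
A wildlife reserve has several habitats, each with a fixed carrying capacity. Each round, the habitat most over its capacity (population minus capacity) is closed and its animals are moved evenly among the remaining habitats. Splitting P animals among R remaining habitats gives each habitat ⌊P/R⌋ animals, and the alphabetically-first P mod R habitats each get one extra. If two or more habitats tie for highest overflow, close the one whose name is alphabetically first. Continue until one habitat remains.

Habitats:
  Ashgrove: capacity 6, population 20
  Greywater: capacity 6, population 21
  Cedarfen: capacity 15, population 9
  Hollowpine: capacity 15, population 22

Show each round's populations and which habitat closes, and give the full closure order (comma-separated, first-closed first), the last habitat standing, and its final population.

Round 1: Ashgrove=20 Cedarfen=9 Greywater=21 Hollowpine=22 → close Greywater (overflow 15)
  21÷3 = 7 each, +1 to first 0
Round 2: Ashgrove=27 Cedarfen=16 Hollowpine=29 → close Ashgrove (overflow 21)
  27÷2 = 13 each, +1 to first 1
Round 3: Cedarfen=30 Hollowpine=42 → close Hollowpine (overflow 27)
  42÷1 = 42 each, +1 to first 0

Closure order: Greywater, Ashgrove, Hollowpine
Last habitat: Cedarfen with 72 animals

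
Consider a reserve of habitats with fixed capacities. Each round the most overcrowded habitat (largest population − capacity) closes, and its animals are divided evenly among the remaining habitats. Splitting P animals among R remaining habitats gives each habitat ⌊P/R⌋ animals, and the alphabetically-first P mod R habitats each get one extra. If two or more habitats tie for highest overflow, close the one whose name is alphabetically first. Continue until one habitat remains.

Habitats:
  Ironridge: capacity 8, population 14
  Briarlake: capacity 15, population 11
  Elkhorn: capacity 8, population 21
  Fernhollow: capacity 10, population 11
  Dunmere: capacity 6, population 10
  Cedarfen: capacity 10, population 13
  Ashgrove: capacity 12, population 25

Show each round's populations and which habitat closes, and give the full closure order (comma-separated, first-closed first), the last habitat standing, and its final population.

Round 1: Ashgrove=25 Briarlake=11 Cedarfen=13 Dunmere=10 Elkhorn=21 Fernhollow=11 Ironridge=14 → close Ashgrove (overflow 13)
  25÷6 = 4 each, +1 to first 1
Round 2: Briarlake=16 Cedarfen=17 Dunmere=14 Elkhorn=25 Fernhollow=15 Ironridge=18 → close Elkhorn (overflow 17)
  25÷5 = 5 each, +1 to first 0
Round 3: Briarlake=21 Cedarfen=22 Dunmere=19 Fernhollow=20 Ironridge=23 → close Ironridge (overflow 15)
  23÷4 = 5 each, +1 to first 3
Round 4: Briarlake=27 Cedarfen=28 Dunmere=25 Fernhollow=25 → close Dunmere (overflow 19)
  25÷3 = 8 each, +1 to first 1
Round 5: Briarlake=36 Cedarfen=36 Fernhollow=33 → close Cedarfen (overflow 26)
  36÷2 = 18 each, +1 to first 0
Round 6: Briarlake=54 Fernhollow=51 → close Fernhollow (overflow 41)
  51÷1 = 51 each, +1 to first 0

Closure order: Ashgrove, Elkhorn, Ironridge, Dunmere, Cedarfen, Fernhollow
Last habitat: Briarlake with 105 animals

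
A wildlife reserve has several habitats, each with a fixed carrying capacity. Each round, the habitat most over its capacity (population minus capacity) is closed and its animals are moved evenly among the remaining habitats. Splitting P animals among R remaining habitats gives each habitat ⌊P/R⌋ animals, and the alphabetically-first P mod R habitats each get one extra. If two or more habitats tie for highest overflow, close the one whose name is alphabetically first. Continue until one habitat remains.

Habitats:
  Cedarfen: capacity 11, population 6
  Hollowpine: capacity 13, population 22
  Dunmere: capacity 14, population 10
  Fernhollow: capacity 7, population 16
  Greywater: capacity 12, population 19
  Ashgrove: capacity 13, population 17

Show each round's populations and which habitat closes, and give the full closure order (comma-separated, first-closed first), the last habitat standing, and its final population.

Closure order: Fernhollow, Hollowpine, Greywater, Ashgrove, Dunmere
Last habitat: Cedarfen with 90 animals

Round 1: Ashgrove=17 Cedarfen=6 Dunmere=10 Fernhollow=16 Greywater=19 Hollowpine=22 → close Fernhollow (overflow 9)
  16÷5 = 3 each, +1 to first 1
Round 2: Ashgrove=21 Cedarfen=9 Dunmere=13 Greywater=22 Hollowpine=25 → close Hollowpine (overflow 12)
  25÷4 = 6 each, +1 to first 1
Round 3: Ashgrove=28 Cedarfen=15 Dunmere=19 Greywater=28 → close Greywater (overflow 16)
  28÷3 = 9 each, +1 to first 1
Round 4: Ashgrove=38 Cedarfen=24 Dunmere=28 → close Ashgrove (overflow 25)
  38÷2 = 19 each, +1 to first 0
Round 5: Cedarfen=43 Dunmere=47 → close Dunmere (overflow 33)
  47÷1 = 47 each, +1 to first 0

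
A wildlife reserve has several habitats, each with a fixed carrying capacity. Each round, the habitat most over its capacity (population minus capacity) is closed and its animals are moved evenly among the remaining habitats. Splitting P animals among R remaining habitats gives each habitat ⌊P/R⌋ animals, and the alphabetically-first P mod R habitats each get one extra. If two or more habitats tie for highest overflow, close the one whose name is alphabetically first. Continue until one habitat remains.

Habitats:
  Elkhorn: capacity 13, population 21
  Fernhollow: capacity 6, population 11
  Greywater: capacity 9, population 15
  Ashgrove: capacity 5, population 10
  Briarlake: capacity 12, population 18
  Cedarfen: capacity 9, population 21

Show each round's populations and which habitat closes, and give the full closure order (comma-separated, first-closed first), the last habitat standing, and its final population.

Round 1: Ashgrove=10 Briarlake=18 Cedarfen=21 Elkhorn=21 Fernhollow=11 Greywater=15 → close Cedarfen (overflow 12)
  21÷5 = 4 each, +1 to first 1
Round 2: Ashgrove=15 Briarlake=22 Elkhorn=25 Fernhollow=15 Greywater=19 → close Elkhorn (overflow 12)
  25÷4 = 6 each, +1 to first 1
Round 3: Ashgrove=22 Briarlake=28 Fernhollow=21 Greywater=25 → close Ashgrove (overflow 17)
  22÷3 = 7 each, +1 to first 1
Round 4: Briarlake=36 Fernhollow=28 Greywater=32 → close Briarlake (overflow 24)
  36÷2 = 18 each, +1 to first 0
Round 5: Fernhollow=46 Greywater=50 → close Greywater (overflow 41)
  50÷1 = 50 each, +1 to first 0

Closure order: Cedarfen, Elkhorn, Ashgrove, Briarlake, Greywater
Last habitat: Fernhollow with 96 animals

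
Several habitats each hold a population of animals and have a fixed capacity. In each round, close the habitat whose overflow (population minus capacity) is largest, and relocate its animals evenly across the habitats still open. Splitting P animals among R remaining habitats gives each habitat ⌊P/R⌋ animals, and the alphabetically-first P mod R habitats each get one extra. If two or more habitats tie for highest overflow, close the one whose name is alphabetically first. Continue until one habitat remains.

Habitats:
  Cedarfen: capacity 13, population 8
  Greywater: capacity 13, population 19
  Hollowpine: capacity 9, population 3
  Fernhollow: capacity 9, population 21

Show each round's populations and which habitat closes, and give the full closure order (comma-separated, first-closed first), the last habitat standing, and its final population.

Round 1: Cedarfen=8 Fernhollow=21 Greywater=19 Hollowpine=3 → close Fernhollow (overflow 12)
  21÷3 = 7 each, +1 to first 0
Round 2: Cedarfen=15 Greywater=26 Hollowpine=10 → close Greywater (overflow 13)
  26÷2 = 13 each, +1 to first 0
Round 3: Cedarfen=28 Hollowpine=23 → close Cedarfen (overflow 15)
  28÷1 = 28 each, +1 to first 0

Closure order: Fernhollow, Greywater, Cedarfen
Last habitat: Hollowpine with 51 animals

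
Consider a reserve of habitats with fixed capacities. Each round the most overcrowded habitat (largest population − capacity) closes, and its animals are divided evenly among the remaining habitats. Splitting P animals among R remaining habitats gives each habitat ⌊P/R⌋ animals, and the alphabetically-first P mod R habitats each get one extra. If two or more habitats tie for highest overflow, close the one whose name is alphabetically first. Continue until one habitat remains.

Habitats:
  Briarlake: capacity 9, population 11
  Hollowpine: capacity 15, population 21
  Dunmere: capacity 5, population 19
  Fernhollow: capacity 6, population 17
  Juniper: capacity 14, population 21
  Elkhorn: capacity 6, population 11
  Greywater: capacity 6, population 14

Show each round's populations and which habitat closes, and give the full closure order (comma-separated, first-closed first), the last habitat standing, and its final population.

Closure order: Dunmere, Fernhollow, Greywater, Juniper, Hollowpine, Elkhorn
Last habitat: Briarlake with 114 animals

Round 1: Briarlake=11 Dunmere=19 Elkhorn=11 Fernhollow=17 Greywater=14 Hollowpine=21 Juniper=21 → close Dunmere (overflow 14)
  19÷6 = 3 each, +1 to first 1
Round 2: Briarlake=15 Elkhorn=14 Fernhollow=20 Greywater=17 Hollowpine=24 Juniper=24 → close Fernhollow (overflow 14)
  20÷5 = 4 each, +1 to first 0
Round 3: Briarlake=19 Elkhorn=18 Greywater=21 Hollowpine=28 Juniper=28 → close Greywater (overflow 15)
  21÷4 = 5 each, +1 to first 1
Round 4: Briarlake=25 Elkhorn=23 Hollowpine=33 Juniper=33 → close Juniper (overflow 19)
  33÷3 = 11 each, +1 to first 0
Round 5: Briarlake=36 Elkhorn=34 Hollowpine=44 → close Hollowpine (overflow 29)
  44÷2 = 22 each, +1 to first 0
Round 6: Briarlake=58 Elkhorn=56 → close Elkhorn (overflow 50)
  56÷1 = 56 each, +1 to first 0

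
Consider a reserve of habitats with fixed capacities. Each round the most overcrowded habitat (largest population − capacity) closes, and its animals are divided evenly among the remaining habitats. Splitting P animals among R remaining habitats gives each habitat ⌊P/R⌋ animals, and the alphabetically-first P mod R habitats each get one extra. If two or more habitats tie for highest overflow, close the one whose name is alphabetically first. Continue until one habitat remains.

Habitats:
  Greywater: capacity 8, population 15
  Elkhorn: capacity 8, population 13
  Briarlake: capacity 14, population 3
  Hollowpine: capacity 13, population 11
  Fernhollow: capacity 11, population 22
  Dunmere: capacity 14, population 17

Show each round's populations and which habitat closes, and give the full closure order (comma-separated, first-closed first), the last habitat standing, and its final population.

Closure order: Fernhollow, Greywater, Elkhorn, Dunmere, Hollowpine
Last habitat: Briarlake with 81 animals

Round 1: Briarlake=3 Dunmere=17 Elkhorn=13 Fernhollow=22 Greywater=15 Hollowpine=11 → close Fernhollow (overflow 11)
  22÷5 = 4 each, +1 to first 2
Round 2: Briarlake=8 Dunmere=22 Elkhorn=17 Greywater=19 Hollowpine=15 → close Greywater (overflow 11)
  19÷4 = 4 each, +1 to first 3
Round 3: Briarlake=13 Dunmere=27 Elkhorn=22 Hollowpine=19 → close Elkhorn (overflow 14)
  22÷3 = 7 each, +1 to first 1
Round 4: Briarlake=21 Dunmere=34 Hollowpine=26 → close Dunmere (overflow 20)
  34÷2 = 17 each, +1 to first 0
Round 5: Briarlake=38 Hollowpine=43 → close Hollowpine (overflow 30)
  43÷1 = 43 each, +1 to first 0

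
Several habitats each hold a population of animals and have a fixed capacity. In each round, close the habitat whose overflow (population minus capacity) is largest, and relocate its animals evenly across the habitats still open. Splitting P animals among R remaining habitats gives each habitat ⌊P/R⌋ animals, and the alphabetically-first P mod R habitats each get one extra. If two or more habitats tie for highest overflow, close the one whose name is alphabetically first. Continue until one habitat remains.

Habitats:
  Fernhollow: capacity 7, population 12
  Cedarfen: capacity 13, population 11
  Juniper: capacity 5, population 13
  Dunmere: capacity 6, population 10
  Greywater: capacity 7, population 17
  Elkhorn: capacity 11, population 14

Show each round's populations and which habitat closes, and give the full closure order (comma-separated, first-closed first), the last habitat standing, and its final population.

Closure order: Greywater, Juniper, Dunmere, Fernhollow, Elkhorn
Last habitat: Cedarfen with 77 animals

Round 1: Cedarfen=11 Dunmere=10 Elkhorn=14 Fernhollow=12 Greywater=17 Juniper=13 → close Greywater (overflow 10)
  17÷5 = 3 each, +1 to first 2
Round 2: Cedarfen=15 Dunmere=14 Elkhorn=17 Fernhollow=15 Juniper=16 → close Juniper (overflow 11)
  16÷4 = 4 each, +1 to first 0
Round 3: Cedarfen=19 Dunmere=18 Elkhorn=21 Fernhollow=19 → close Dunmere (overflow 12)
  18÷3 = 6 each, +1 to first 0
Round 4: Cedarfen=25 Elkhorn=27 Fernhollow=25 → close Fernhollow (overflow 18)
  25÷2 = 12 each, +1 to first 1
Round 5: Cedarfen=38 Elkhorn=39 → close Elkhorn (overflow 28)
  39÷1 = 39 each, +1 to first 0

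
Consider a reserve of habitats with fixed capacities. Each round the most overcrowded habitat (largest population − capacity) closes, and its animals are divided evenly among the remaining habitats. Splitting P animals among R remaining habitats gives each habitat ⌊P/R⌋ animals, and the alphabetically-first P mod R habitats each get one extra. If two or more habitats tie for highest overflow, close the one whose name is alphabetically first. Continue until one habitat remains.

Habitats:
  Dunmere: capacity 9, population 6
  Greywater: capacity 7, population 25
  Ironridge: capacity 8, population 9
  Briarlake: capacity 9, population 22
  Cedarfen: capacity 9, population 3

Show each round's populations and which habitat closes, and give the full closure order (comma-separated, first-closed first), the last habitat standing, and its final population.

Round 1: Briarlake=22 Cedarfen=3 Dunmere=6 Greywater=25 Ironridge=9 → close Greywater (overflow 18)
  25÷4 = 6 each, +1 to first 1
Round 2: Briarlake=29 Cedarfen=9 Dunmere=12 Ironridge=15 → close Briarlake (overflow 20)
  29÷3 = 9 each, +1 to first 2
Round 3: Cedarfen=19 Dunmere=22 Ironridge=24 → close Ironridge (overflow 16)
  24÷2 = 12 each, +1 to first 0
Round 4: Cedarfen=31 Dunmere=34 → close Dunmere (overflow 25)
  34÷1 = 34 each, +1 to first 0

Closure order: Greywater, Briarlake, Ironridge, Dunmere
Last habitat: Cedarfen with 65 animals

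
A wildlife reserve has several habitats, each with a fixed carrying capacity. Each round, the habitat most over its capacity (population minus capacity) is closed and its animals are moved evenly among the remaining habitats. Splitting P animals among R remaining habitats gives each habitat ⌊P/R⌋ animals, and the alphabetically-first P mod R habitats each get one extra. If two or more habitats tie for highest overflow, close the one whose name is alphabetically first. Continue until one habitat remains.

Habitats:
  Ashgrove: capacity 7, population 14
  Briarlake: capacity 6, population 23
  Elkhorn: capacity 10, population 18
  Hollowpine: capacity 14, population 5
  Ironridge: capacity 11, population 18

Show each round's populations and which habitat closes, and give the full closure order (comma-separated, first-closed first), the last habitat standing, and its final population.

Closure order: Briarlake, Elkhorn, Ashgrove, Ironridge
Last habitat: Hollowpine with 78 animals

Round 1: Ashgrove=14 Briarlake=23 Elkhorn=18 Hollowpine=5 Ironridge=18 → close Briarlake (overflow 17)
  23÷4 = 5 each, +1 to first 3
Round 2: Ashgrove=20 Elkhorn=24 Hollowpine=11 Ironridge=23 → close Elkhorn (overflow 14)
  24÷3 = 8 each, +1 to first 0
Round 3: Ashgrove=28 Hollowpine=19 Ironridge=31 → close Ashgrove (overflow 21)
  28÷2 = 14 each, +1 to first 0
Round 4: Hollowpine=33 Ironridge=45 → close Ironridge (overflow 34)
  45÷1 = 45 each, +1 to first 0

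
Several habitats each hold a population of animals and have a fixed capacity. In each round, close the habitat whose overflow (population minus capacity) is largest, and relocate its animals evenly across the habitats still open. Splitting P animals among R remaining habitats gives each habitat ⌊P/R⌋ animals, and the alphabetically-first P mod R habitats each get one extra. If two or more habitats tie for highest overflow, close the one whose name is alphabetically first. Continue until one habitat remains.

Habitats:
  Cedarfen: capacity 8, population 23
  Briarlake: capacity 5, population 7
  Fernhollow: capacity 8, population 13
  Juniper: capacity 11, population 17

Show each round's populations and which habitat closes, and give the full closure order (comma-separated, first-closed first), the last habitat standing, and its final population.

Round 1: Briarlake=7 Cedarfen=23 Fernhollow=13 Juniper=17 → close Cedarfen (overflow 15)
  23÷3 = 7 each, +1 to first 2
Round 2: Briarlake=15 Fernhollow=21 Juniper=24 → close Fernhollow (overflow 13)
  21÷2 = 10 each, +1 to first 1
Round 3: Briarlake=26 Juniper=34 → close Juniper (overflow 23)
  34÷1 = 34 each, +1 to first 0

Closure order: Cedarfen, Fernhollow, Juniper
Last habitat: Briarlake with 60 animals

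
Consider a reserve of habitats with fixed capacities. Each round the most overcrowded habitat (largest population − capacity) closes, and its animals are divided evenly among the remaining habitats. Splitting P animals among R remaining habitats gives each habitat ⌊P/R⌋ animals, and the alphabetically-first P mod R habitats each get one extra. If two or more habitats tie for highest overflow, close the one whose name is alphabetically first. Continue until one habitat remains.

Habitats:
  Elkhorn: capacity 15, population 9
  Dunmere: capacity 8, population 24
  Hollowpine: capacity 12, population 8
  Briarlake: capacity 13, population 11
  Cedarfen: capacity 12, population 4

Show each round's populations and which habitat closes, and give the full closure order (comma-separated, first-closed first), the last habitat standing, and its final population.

Round 1: Briarlake=11 Cedarfen=4 Dunmere=24 Elkhorn=9 Hollowpine=8 → close Dunmere (overflow 16)
  24÷4 = 6 each, +1 to first 0
Round 2: Briarlake=17 Cedarfen=10 Elkhorn=15 Hollowpine=14 → close Briarlake (overflow 4)
  17÷3 = 5 each, +1 to first 2
Round 3: Cedarfen=16 Elkhorn=21 Hollowpine=19 → close Hollowpine (overflow 7)
  19÷2 = 9 each, +1 to first 1
Round 4: Cedarfen=26 Elkhorn=30 → close Elkhorn (overflow 15)
  30÷1 = 30 each, +1 to first 0

Closure order: Dunmere, Briarlake, Hollowpine, Elkhorn
Last habitat: Cedarfen with 56 animals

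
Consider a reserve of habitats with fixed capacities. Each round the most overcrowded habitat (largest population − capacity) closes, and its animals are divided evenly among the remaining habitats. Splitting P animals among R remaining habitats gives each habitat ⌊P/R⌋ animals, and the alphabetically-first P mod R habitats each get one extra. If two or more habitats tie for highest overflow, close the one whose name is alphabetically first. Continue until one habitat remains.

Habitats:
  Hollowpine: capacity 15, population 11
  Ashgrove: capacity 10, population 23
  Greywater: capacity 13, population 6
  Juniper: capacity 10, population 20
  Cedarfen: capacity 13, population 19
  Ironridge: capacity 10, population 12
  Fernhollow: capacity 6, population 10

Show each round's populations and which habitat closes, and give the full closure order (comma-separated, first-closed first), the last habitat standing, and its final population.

Closure order: Ashgrove, Juniper, Cedarfen, Fernhollow, Ironridge, Hollowpine
Last habitat: Greywater with 101 animals

Round 1: Ashgrove=23 Cedarfen=19 Fernhollow=10 Greywater=6 Hollowpine=11 Ironridge=12 Juniper=20 → close Ashgrove (overflow 13)
  23÷6 = 3 each, +1 to first 5
Round 2: Cedarfen=23 Fernhollow=14 Greywater=10 Hollowpine=15 Ironridge=16 Juniper=23 → close Juniper (overflow 13)
  23÷5 = 4 each, +1 to first 3
Round 3: Cedarfen=28 Fernhollow=19 Greywater=15 Hollowpine=19 Ironridge=20 → close Cedarfen (overflow 15)
  28÷4 = 7 each, +1 to first 0
Round 4: Fernhollow=26 Greywater=22 Hollowpine=26 Ironridge=27 → close Fernhollow (overflow 20)
  26÷3 = 8 each, +1 to first 2
Round 5: Greywater=31 Hollowpine=35 Ironridge=35 → close Ironridge (overflow 25)
  35÷2 = 17 each, +1 to first 1
Round 6: Greywater=49 Hollowpine=52 → close Hollowpine (overflow 37)
  52÷1 = 52 each, +1 to first 0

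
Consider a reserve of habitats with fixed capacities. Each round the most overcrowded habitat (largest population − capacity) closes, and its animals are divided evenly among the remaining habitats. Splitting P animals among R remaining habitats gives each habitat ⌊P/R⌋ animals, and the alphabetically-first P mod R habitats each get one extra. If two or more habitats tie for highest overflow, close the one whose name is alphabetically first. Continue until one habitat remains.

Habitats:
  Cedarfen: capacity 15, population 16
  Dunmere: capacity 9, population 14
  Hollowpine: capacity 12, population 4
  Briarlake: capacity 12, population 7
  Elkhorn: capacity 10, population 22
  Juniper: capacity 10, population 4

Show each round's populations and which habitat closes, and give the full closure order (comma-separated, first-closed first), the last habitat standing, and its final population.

Closure order: Elkhorn, Dunmere, Cedarfen, Briarlake, Juniper
Last habitat: Hollowpine with 67 animals

Round 1: Briarlake=7 Cedarfen=16 Dunmere=14 Elkhorn=22 Hollowpine=4 Juniper=4 → close Elkhorn (overflow 12)
  22÷5 = 4 each, +1 to first 2
Round 2: Briarlake=12 Cedarfen=21 Dunmere=18 Hollowpine=8 Juniper=8 → close Dunmere (overflow 9)
  18÷4 = 4 each, +1 to first 2
Round 3: Briarlake=17 Cedarfen=26 Hollowpine=12 Juniper=12 → close Cedarfen (overflow 11)
  26÷3 = 8 each, +1 to first 2
Round 4: Briarlake=26 Hollowpine=21 Juniper=20 → close Briarlake (overflow 14)
  26÷2 = 13 each, +1 to first 0
Round 5: Hollowpine=34 Juniper=33 → close Juniper (overflow 23)
  33÷1 = 33 each, +1 to first 0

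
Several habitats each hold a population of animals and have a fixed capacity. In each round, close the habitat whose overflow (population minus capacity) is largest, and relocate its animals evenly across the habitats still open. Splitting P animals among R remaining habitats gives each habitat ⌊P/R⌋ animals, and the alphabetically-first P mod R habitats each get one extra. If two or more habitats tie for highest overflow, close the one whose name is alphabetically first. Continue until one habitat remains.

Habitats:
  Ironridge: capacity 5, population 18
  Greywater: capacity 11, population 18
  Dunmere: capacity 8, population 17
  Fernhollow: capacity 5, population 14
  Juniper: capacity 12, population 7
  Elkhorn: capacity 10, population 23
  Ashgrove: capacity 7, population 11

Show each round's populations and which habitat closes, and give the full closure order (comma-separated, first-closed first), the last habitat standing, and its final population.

Round 1: Ashgrove=11 Dunmere=17 Elkhorn=23 Fernhollow=14 Greywater=18 Ironridge=18 Juniper=7 → close Elkhorn (overflow 13)
  23÷6 = 3 each, +1 to first 5
Round 2: Ashgrove=15 Dunmere=21 Fernhollow=18 Greywater=22 Ironridge=22 Juniper=10 → close Ironridge (overflow 17)
  22÷5 = 4 each, +1 to first 2
Round 3: Ashgrove=20 Dunmere=26 Fernhollow=22 Greywater=26 Juniper=14 → close Dunmere (overflow 18)
  26÷4 = 6 each, +1 to first 2
Round 4: Ashgrove=27 Fernhollow=29 Greywater=32 Juniper=20 → close Fernhollow (overflow 24)
  29÷3 = 9 each, +1 to first 2
Round 5: Ashgrove=37 Greywater=42 Juniper=29 → close Greywater (overflow 31)
  42÷2 = 21 each, +1 to first 0
Round 6: Ashgrove=58 Juniper=50 → close Ashgrove (overflow 51)
  58÷1 = 58 each, +1 to first 0

Closure order: Elkhorn, Ironridge, Dunmere, Fernhollow, Greywater, Ashgrove
Last habitat: Juniper with 108 animals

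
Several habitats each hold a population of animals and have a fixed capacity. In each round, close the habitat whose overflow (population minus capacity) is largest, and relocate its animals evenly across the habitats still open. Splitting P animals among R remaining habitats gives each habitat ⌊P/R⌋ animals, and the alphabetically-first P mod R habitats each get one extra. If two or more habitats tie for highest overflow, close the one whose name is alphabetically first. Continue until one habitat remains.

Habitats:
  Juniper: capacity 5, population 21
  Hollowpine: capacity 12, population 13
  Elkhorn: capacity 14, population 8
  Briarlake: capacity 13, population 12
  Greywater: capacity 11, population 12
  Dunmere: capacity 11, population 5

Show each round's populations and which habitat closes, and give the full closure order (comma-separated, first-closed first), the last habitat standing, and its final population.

Round 1: Briarlake=12 Dunmere=5 Elkhorn=8 Greywater=12 Hollowpine=13 Juniper=21 → close Juniper (overflow 16)
  21÷5 = 4 each, +1 to first 1
Round 2: Briarlake=17 Dunmere=9 Elkhorn=12 Greywater=16 Hollowpine=17 → close Greywater (overflow 5)
  16÷4 = 4 each, +1 to first 0
Round 3: Briarlake=21 Dunmere=13 Elkhorn=16 Hollowpine=21 → close Hollowpine (overflow 9)
  21÷3 = 7 each, +1 to first 0
Round 4: Briarlake=28 Dunmere=20 Elkhorn=23 → close Briarlake (overflow 15)
  28÷2 = 14 each, +1 to first 0
Round 5: Dunmere=34 Elkhorn=37 → close Dunmere (overflow 23)
  34÷1 = 34 each, +1 to first 0

Closure order: Juniper, Greywater, Hollowpine, Briarlake, Dunmere
Last habitat: Elkhorn with 71 animals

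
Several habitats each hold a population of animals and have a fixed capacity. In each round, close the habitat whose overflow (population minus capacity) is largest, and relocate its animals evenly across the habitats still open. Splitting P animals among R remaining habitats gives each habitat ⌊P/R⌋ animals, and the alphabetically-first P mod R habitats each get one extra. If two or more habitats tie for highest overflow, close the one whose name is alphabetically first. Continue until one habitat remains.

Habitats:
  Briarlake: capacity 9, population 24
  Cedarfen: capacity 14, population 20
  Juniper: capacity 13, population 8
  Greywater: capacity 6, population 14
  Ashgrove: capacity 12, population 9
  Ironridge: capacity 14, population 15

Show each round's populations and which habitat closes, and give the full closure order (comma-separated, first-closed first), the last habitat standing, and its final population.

Closure order: Briarlake, Greywater, Cedarfen, Ironridge, Ashgrove
Last habitat: Juniper with 90 animals

Round 1: Ashgrove=9 Briarlake=24 Cedarfen=20 Greywater=14 Ironridge=15 Juniper=8 → close Briarlake (overflow 15)
  24÷5 = 4 each, +1 to first 4
Round 2: Ashgrove=14 Cedarfen=25 Greywater=19 Ironridge=20 Juniper=12 → close Greywater (overflow 13)
  19÷4 = 4 each, +1 to first 3
Round 3: Ashgrove=19 Cedarfen=30 Ironridge=25 Juniper=16 → close Cedarfen (overflow 16)
  30÷3 = 10 each, +1 to first 0
Round 4: Ashgrove=29 Ironridge=35 Juniper=26 → close Ironridge (overflow 21)
  35÷2 = 17 each, +1 to first 1
Round 5: Ashgrove=47 Juniper=43 → close Ashgrove (overflow 35)
  47÷1 = 47 each, +1 to first 0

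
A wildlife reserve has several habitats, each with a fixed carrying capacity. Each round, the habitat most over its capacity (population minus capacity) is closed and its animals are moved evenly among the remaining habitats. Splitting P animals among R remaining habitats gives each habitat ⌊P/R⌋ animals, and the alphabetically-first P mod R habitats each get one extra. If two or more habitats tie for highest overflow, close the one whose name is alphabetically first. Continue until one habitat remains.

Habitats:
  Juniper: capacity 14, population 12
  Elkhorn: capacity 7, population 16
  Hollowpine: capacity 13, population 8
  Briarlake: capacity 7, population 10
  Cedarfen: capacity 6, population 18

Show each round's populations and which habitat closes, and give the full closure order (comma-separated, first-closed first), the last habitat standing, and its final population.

Round 1: Briarlake=10 Cedarfen=18 Elkhorn=16 Hollowpine=8 Juniper=12 → close Cedarfen (overflow 12)
  18÷4 = 4 each, +1 to first 2
Round 2: Briarlake=15 Elkhorn=21 Hollowpine=12 Juniper=16 → close Elkhorn (overflow 14)
  21÷3 = 7 each, +1 to first 0
Round 3: Briarlake=22 Hollowpine=19 Juniper=23 → close Briarlake (overflow 15)
  22÷2 = 11 each, +1 to first 0
Round 4: Hollowpine=30 Juniper=34 → close Juniper (overflow 20)
  34÷1 = 34 each, +1 to first 0

Closure order: Cedarfen, Elkhorn, Briarlake, Juniper
Last habitat: Hollowpine with 64 animals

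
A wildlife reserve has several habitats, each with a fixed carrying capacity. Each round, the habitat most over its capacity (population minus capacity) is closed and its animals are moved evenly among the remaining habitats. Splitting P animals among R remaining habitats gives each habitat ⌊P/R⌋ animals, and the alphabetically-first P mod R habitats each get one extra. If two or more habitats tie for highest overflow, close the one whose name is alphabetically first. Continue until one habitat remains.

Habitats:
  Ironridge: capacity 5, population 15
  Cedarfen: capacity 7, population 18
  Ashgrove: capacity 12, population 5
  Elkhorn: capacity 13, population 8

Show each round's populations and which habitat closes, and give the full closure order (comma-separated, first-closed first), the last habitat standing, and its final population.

Closure order: Cedarfen, Ironridge, Elkhorn
Last habitat: Ashgrove with 46 animals

Round 1: Ashgrove=5 Cedarfen=18 Elkhorn=8 Ironridge=15 → close Cedarfen (overflow 11)
  18÷3 = 6 each, +1 to first 0
Round 2: Ashgrove=11 Elkhorn=14 Ironridge=21 → close Ironridge (overflow 16)
  21÷2 = 10 each, +1 to first 1
Round 3: Ashgrove=22 Elkhorn=24 → close Elkhorn (overflow 11)
  24÷1 = 24 each, +1 to first 0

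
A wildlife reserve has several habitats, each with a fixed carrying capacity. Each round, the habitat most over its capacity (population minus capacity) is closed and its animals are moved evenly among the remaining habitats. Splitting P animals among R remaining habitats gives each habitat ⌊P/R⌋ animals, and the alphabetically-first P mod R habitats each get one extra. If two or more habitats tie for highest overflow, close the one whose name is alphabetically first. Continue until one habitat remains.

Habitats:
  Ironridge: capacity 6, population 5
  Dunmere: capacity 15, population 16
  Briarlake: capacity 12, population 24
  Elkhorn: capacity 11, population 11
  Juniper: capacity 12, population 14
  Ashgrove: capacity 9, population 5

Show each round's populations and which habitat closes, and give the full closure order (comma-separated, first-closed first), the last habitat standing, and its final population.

Round 1: Ashgrove=5 Briarlake=24 Dunmere=16 Elkhorn=11 Ironridge=5 Juniper=14 → close Briarlake (overflow 12)
  24÷5 = 4 each, +1 to first 4
Round 2: Ashgrove=10 Dunmere=21 Elkhorn=16 Ironridge=10 Juniper=18 → close Dunmere (overflow 6)
  21÷4 = 5 each, +1 to first 1
Round 3: Ashgrove=16 Elkhorn=21 Ironridge=15 Juniper=23 → close Juniper (overflow 11)
  23÷3 = 7 each, +1 to first 2
Round 4: Ashgrove=24 Elkhorn=29 Ironridge=22 → close Elkhorn (overflow 18)
  29÷2 = 14 each, +1 to first 1
Round 5: Ashgrove=39 Ironridge=36 → close Ashgrove (overflow 30)
  39÷1 = 39 each, +1 to first 0

Closure order: Briarlake, Dunmere, Juniper, Elkhorn, Ashgrove
Last habitat: Ironridge with 75 animals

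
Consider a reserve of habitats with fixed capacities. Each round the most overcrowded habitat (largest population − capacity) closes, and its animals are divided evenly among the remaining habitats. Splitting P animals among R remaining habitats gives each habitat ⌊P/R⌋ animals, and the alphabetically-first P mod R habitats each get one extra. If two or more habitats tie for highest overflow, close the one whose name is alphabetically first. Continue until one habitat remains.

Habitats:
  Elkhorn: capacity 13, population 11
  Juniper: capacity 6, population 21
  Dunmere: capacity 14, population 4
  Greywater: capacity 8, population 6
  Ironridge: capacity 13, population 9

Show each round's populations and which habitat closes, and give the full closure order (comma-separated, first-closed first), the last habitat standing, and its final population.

Closure order: Juniper, Elkhorn, Greywater, Ironridge
Last habitat: Dunmere with 51 animals

Round 1: Dunmere=4 Elkhorn=11 Greywater=6 Ironridge=9 Juniper=21 → close Juniper (overflow 15)
  21÷4 = 5 each, +1 to first 1
Round 2: Dunmere=10 Elkhorn=16 Greywater=11 Ironridge=14 → close Elkhorn (overflow 3)
  16÷3 = 5 each, +1 to first 1
Round 3: Dunmere=16 Greywater=16 Ironridge=19 → close Greywater (overflow 8)
  16÷2 = 8 each, +1 to first 0
Round 4: Dunmere=24 Ironridge=27 → close Ironridge (overflow 14)
  27÷1 = 27 each, +1 to first 0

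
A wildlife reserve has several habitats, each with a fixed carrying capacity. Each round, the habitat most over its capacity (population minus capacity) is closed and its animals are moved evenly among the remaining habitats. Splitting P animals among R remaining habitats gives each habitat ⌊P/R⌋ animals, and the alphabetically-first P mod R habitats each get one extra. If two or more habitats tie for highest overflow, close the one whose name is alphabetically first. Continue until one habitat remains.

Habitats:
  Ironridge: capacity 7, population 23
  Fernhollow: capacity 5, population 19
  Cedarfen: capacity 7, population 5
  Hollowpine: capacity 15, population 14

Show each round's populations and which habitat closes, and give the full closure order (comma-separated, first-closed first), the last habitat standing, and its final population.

Closure order: Ironridge, Fernhollow, Cedarfen
Last habitat: Hollowpine with 61 animals

Round 1: Cedarfen=5 Fernhollow=19 Hollowpine=14 Ironridge=23 → close Ironridge (overflow 16)
  23÷3 = 7 each, +1 to first 2
Round 2: Cedarfen=13 Fernhollow=27 Hollowpine=21 → close Fernhollow (overflow 22)
  27÷2 = 13 each, +1 to first 1
Round 3: Cedarfen=27 Hollowpine=34 → close Cedarfen (overflow 20)
  27÷1 = 27 each, +1 to first 0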